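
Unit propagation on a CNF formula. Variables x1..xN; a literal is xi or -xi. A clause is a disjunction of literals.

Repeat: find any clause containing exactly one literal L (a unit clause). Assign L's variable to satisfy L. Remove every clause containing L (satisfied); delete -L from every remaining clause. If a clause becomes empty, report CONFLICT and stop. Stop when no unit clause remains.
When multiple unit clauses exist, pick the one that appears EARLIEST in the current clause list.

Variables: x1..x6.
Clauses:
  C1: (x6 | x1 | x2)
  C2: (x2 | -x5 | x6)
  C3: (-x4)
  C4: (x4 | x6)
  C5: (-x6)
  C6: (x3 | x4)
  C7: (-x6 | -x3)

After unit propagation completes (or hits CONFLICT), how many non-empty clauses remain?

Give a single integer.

unit clause [-4] forces x4=F; simplify:
  drop 4 from [4, 6] -> [6]
  drop 4 from [3, 4] -> [3]
  satisfied 1 clause(s); 6 remain; assigned so far: [4]
unit clause [6] forces x6=T; simplify:
  drop -6 from [-6] -> [] (empty!)
  drop -6 from [-6, -3] -> [-3]
  satisfied 3 clause(s); 3 remain; assigned so far: [4, 6]
CONFLICT (empty clause)

Answer: 2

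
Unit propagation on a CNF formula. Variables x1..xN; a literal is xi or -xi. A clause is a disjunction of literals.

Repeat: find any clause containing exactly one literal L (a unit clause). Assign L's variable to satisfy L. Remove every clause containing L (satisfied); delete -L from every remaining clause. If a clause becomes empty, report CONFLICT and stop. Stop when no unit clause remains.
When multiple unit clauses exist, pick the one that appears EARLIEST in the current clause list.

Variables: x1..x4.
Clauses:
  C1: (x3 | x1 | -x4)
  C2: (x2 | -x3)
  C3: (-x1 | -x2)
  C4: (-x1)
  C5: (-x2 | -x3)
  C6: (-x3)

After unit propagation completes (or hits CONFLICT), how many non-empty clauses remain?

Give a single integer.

Answer: 0

Derivation:
unit clause [-1] forces x1=F; simplify:
  drop 1 from [3, 1, -4] -> [3, -4]
  satisfied 2 clause(s); 4 remain; assigned so far: [1]
unit clause [-3] forces x3=F; simplify:
  drop 3 from [3, -4] -> [-4]
  satisfied 3 clause(s); 1 remain; assigned so far: [1, 3]
unit clause [-4] forces x4=F; simplify:
  satisfied 1 clause(s); 0 remain; assigned so far: [1, 3, 4]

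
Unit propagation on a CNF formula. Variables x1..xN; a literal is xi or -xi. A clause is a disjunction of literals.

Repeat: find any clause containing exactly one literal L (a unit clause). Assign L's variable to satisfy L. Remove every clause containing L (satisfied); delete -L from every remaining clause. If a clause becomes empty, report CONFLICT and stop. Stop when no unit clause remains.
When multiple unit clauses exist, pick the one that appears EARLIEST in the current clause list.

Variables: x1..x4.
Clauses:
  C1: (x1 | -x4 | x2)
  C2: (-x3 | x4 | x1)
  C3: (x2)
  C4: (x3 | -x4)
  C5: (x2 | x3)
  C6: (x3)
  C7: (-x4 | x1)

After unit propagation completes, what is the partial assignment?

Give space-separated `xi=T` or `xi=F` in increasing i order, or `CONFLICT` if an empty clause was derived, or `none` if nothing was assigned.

unit clause [2] forces x2=T; simplify:
  satisfied 3 clause(s); 4 remain; assigned so far: [2]
unit clause [3] forces x3=T; simplify:
  drop -3 from [-3, 4, 1] -> [4, 1]
  satisfied 2 clause(s); 2 remain; assigned so far: [2, 3]

Answer: x2=T x3=T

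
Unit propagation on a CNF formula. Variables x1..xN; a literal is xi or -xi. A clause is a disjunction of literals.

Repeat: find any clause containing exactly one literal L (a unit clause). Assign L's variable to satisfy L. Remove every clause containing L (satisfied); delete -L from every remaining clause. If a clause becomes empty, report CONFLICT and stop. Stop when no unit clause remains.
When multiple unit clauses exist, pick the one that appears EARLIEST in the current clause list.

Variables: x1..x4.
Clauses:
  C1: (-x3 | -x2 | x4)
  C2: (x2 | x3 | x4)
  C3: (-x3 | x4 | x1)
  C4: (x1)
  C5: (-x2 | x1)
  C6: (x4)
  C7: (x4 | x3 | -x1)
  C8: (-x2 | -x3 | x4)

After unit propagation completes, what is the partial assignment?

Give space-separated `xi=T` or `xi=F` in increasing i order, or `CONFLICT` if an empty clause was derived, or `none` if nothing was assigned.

Answer: x1=T x4=T

Derivation:
unit clause [1] forces x1=T; simplify:
  drop -1 from [4, 3, -1] -> [4, 3]
  satisfied 3 clause(s); 5 remain; assigned so far: [1]
unit clause [4] forces x4=T; simplify:
  satisfied 5 clause(s); 0 remain; assigned so far: [1, 4]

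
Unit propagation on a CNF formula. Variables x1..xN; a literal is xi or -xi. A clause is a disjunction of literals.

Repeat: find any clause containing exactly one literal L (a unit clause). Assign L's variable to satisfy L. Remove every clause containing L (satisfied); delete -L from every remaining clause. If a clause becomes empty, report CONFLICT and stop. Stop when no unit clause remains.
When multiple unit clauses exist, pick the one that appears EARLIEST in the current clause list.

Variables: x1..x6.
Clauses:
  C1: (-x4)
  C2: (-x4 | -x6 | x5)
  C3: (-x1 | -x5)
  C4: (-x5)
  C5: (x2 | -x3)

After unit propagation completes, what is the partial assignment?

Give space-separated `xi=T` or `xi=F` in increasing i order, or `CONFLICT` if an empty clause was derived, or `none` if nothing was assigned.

Answer: x4=F x5=F

Derivation:
unit clause [-4] forces x4=F; simplify:
  satisfied 2 clause(s); 3 remain; assigned so far: [4]
unit clause [-5] forces x5=F; simplify:
  satisfied 2 clause(s); 1 remain; assigned so far: [4, 5]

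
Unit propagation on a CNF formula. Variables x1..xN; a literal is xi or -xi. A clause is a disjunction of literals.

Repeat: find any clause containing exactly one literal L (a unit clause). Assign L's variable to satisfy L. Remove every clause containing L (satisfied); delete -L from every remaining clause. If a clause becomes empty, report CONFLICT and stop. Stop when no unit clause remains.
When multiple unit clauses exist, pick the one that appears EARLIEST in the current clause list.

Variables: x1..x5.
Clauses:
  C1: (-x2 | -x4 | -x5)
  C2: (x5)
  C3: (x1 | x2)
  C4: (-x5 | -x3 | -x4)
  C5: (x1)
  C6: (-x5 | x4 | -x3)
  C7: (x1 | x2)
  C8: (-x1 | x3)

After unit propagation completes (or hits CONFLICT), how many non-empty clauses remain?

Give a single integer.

unit clause [5] forces x5=T; simplify:
  drop -5 from [-2, -4, -5] -> [-2, -4]
  drop -5 from [-5, -3, -4] -> [-3, -4]
  drop -5 from [-5, 4, -3] -> [4, -3]
  satisfied 1 clause(s); 7 remain; assigned so far: [5]
unit clause [1] forces x1=T; simplify:
  drop -1 from [-1, 3] -> [3]
  satisfied 3 clause(s); 4 remain; assigned so far: [1, 5]
unit clause [3] forces x3=T; simplify:
  drop -3 from [-3, -4] -> [-4]
  drop -3 from [4, -3] -> [4]
  satisfied 1 clause(s); 3 remain; assigned so far: [1, 3, 5]
unit clause [-4] forces x4=F; simplify:
  drop 4 from [4] -> [] (empty!)
  satisfied 2 clause(s); 1 remain; assigned so far: [1, 3, 4, 5]
CONFLICT (empty clause)

Answer: 0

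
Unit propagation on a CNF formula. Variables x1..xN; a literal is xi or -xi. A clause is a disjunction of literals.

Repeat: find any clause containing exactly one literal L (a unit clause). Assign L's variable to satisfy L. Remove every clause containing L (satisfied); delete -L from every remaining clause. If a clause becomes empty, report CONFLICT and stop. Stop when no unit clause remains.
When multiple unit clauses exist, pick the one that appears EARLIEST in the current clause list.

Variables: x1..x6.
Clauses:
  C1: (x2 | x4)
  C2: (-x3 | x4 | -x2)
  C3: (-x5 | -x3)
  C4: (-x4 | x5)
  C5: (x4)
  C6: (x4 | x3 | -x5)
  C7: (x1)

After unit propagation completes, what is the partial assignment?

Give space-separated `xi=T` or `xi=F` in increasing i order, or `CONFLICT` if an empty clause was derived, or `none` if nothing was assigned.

Answer: x1=T x3=F x4=T x5=T

Derivation:
unit clause [4] forces x4=T; simplify:
  drop -4 from [-4, 5] -> [5]
  satisfied 4 clause(s); 3 remain; assigned so far: [4]
unit clause [5] forces x5=T; simplify:
  drop -5 from [-5, -3] -> [-3]
  satisfied 1 clause(s); 2 remain; assigned so far: [4, 5]
unit clause [-3] forces x3=F; simplify:
  satisfied 1 clause(s); 1 remain; assigned so far: [3, 4, 5]
unit clause [1] forces x1=T; simplify:
  satisfied 1 clause(s); 0 remain; assigned so far: [1, 3, 4, 5]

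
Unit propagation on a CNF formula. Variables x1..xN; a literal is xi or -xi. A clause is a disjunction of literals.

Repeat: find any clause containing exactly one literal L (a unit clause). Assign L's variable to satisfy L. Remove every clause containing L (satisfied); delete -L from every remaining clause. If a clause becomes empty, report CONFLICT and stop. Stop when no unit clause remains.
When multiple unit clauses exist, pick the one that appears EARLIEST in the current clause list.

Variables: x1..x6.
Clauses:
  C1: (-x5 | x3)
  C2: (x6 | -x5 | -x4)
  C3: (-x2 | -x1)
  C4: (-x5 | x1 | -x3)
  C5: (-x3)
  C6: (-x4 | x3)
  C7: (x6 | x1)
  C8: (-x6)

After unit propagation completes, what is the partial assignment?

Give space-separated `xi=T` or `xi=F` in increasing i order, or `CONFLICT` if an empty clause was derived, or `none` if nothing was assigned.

Answer: x1=T x2=F x3=F x4=F x5=F x6=F

Derivation:
unit clause [-3] forces x3=F; simplify:
  drop 3 from [-5, 3] -> [-5]
  drop 3 from [-4, 3] -> [-4]
  satisfied 2 clause(s); 6 remain; assigned so far: [3]
unit clause [-5] forces x5=F; simplify:
  satisfied 2 clause(s); 4 remain; assigned so far: [3, 5]
unit clause [-4] forces x4=F; simplify:
  satisfied 1 clause(s); 3 remain; assigned so far: [3, 4, 5]
unit clause [-6] forces x6=F; simplify:
  drop 6 from [6, 1] -> [1]
  satisfied 1 clause(s); 2 remain; assigned so far: [3, 4, 5, 6]
unit clause [1] forces x1=T; simplify:
  drop -1 from [-2, -1] -> [-2]
  satisfied 1 clause(s); 1 remain; assigned so far: [1, 3, 4, 5, 6]
unit clause [-2] forces x2=F; simplify:
  satisfied 1 clause(s); 0 remain; assigned so far: [1, 2, 3, 4, 5, 6]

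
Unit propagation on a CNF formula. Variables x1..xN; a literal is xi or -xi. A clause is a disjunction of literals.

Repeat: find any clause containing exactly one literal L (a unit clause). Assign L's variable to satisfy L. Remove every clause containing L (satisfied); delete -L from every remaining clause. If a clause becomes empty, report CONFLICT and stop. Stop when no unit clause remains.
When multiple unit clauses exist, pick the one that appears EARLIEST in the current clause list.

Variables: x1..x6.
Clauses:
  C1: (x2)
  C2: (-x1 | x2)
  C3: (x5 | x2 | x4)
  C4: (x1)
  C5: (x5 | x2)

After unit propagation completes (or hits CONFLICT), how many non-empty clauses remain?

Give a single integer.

unit clause [2] forces x2=T; simplify:
  satisfied 4 clause(s); 1 remain; assigned so far: [2]
unit clause [1] forces x1=T; simplify:
  satisfied 1 clause(s); 0 remain; assigned so far: [1, 2]

Answer: 0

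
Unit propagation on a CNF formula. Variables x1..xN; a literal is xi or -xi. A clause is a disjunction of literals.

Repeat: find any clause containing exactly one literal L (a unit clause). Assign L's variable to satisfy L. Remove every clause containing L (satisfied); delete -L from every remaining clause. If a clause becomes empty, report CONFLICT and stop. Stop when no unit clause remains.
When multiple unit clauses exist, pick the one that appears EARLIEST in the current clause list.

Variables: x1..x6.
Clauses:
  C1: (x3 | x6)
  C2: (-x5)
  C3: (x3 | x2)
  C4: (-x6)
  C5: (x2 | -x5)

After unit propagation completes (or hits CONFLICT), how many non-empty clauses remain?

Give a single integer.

Answer: 0

Derivation:
unit clause [-5] forces x5=F; simplify:
  satisfied 2 clause(s); 3 remain; assigned so far: [5]
unit clause [-6] forces x6=F; simplify:
  drop 6 from [3, 6] -> [3]
  satisfied 1 clause(s); 2 remain; assigned so far: [5, 6]
unit clause [3] forces x3=T; simplify:
  satisfied 2 clause(s); 0 remain; assigned so far: [3, 5, 6]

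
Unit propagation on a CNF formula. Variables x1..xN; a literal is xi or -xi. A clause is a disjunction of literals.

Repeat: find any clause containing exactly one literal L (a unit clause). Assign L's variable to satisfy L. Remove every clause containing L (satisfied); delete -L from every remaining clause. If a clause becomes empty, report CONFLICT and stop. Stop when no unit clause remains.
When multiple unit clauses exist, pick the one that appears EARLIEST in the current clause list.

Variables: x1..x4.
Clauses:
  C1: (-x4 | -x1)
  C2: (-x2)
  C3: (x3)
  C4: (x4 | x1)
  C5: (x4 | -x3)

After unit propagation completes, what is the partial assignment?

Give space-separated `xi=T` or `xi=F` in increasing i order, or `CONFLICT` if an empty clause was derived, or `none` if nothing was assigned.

unit clause [-2] forces x2=F; simplify:
  satisfied 1 clause(s); 4 remain; assigned so far: [2]
unit clause [3] forces x3=T; simplify:
  drop -3 from [4, -3] -> [4]
  satisfied 1 clause(s); 3 remain; assigned so far: [2, 3]
unit clause [4] forces x4=T; simplify:
  drop -4 from [-4, -1] -> [-1]
  satisfied 2 clause(s); 1 remain; assigned so far: [2, 3, 4]
unit clause [-1] forces x1=F; simplify:
  satisfied 1 clause(s); 0 remain; assigned so far: [1, 2, 3, 4]

Answer: x1=F x2=F x3=T x4=T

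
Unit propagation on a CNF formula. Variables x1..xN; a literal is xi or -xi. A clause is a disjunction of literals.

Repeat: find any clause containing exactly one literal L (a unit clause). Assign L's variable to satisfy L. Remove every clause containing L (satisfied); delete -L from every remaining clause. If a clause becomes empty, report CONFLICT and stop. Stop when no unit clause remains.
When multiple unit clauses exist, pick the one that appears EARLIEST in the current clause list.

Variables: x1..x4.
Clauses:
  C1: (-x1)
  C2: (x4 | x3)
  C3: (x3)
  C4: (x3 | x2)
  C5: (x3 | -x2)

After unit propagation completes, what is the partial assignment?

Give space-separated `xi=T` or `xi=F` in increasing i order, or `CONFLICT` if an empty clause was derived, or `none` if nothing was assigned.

unit clause [-1] forces x1=F; simplify:
  satisfied 1 clause(s); 4 remain; assigned so far: [1]
unit clause [3] forces x3=T; simplify:
  satisfied 4 clause(s); 0 remain; assigned so far: [1, 3]

Answer: x1=F x3=T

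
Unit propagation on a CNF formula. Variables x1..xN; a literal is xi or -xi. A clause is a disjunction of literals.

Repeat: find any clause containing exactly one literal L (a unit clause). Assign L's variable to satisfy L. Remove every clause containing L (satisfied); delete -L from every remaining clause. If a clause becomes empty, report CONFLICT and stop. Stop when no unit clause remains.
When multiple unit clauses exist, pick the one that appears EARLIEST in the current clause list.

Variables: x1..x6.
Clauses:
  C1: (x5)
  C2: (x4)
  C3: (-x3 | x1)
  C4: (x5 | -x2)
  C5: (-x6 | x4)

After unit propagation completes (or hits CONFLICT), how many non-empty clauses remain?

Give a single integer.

Answer: 1

Derivation:
unit clause [5] forces x5=T; simplify:
  satisfied 2 clause(s); 3 remain; assigned so far: [5]
unit clause [4] forces x4=T; simplify:
  satisfied 2 clause(s); 1 remain; assigned so far: [4, 5]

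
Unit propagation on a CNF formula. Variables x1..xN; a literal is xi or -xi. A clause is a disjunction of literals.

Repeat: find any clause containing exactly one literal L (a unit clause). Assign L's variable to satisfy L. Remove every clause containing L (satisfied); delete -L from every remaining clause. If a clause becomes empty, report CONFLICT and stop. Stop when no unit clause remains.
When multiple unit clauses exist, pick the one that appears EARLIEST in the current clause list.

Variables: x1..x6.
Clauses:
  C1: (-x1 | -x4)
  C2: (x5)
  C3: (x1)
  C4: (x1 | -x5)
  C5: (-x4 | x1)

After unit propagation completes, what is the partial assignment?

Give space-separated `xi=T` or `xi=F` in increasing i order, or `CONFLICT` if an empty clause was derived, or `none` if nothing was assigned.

Answer: x1=T x4=F x5=T

Derivation:
unit clause [5] forces x5=T; simplify:
  drop -5 from [1, -5] -> [1]
  satisfied 1 clause(s); 4 remain; assigned so far: [5]
unit clause [1] forces x1=T; simplify:
  drop -1 from [-1, -4] -> [-4]
  satisfied 3 clause(s); 1 remain; assigned so far: [1, 5]
unit clause [-4] forces x4=F; simplify:
  satisfied 1 clause(s); 0 remain; assigned so far: [1, 4, 5]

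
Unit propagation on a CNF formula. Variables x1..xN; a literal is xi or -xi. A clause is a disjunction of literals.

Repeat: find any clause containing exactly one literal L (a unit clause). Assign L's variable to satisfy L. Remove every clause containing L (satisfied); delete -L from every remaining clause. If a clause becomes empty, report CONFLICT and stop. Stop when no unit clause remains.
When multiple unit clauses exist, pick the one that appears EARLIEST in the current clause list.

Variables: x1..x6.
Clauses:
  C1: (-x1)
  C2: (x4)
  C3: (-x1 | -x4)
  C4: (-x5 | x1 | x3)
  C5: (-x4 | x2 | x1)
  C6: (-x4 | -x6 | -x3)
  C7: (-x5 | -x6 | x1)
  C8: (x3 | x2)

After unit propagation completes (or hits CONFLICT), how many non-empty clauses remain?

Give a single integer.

unit clause [-1] forces x1=F; simplify:
  drop 1 from [-5, 1, 3] -> [-5, 3]
  drop 1 from [-4, 2, 1] -> [-4, 2]
  drop 1 from [-5, -6, 1] -> [-5, -6]
  satisfied 2 clause(s); 6 remain; assigned so far: [1]
unit clause [4] forces x4=T; simplify:
  drop -4 from [-4, 2] -> [2]
  drop -4 from [-4, -6, -3] -> [-6, -3]
  satisfied 1 clause(s); 5 remain; assigned so far: [1, 4]
unit clause [2] forces x2=T; simplify:
  satisfied 2 clause(s); 3 remain; assigned so far: [1, 2, 4]

Answer: 3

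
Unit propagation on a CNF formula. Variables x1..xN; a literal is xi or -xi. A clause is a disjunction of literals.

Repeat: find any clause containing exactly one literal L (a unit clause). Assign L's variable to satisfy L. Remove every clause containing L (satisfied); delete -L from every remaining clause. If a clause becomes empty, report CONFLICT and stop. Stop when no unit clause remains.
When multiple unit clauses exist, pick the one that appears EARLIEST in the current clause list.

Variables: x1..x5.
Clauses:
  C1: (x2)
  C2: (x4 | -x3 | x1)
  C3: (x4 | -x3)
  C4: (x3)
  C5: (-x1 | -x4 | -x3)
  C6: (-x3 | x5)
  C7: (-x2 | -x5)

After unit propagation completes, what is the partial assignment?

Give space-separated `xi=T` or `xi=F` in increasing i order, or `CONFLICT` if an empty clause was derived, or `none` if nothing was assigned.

unit clause [2] forces x2=T; simplify:
  drop -2 from [-2, -5] -> [-5]
  satisfied 1 clause(s); 6 remain; assigned so far: [2]
unit clause [3] forces x3=T; simplify:
  drop -3 from [4, -3, 1] -> [4, 1]
  drop -3 from [4, -3] -> [4]
  drop -3 from [-1, -4, -3] -> [-1, -4]
  drop -3 from [-3, 5] -> [5]
  satisfied 1 clause(s); 5 remain; assigned so far: [2, 3]
unit clause [4] forces x4=T; simplify:
  drop -4 from [-1, -4] -> [-1]
  satisfied 2 clause(s); 3 remain; assigned so far: [2, 3, 4]
unit clause [-1] forces x1=F; simplify:
  satisfied 1 clause(s); 2 remain; assigned so far: [1, 2, 3, 4]
unit clause [5] forces x5=T; simplify:
  drop -5 from [-5] -> [] (empty!)
  satisfied 1 clause(s); 1 remain; assigned so far: [1, 2, 3, 4, 5]
CONFLICT (empty clause)

Answer: CONFLICT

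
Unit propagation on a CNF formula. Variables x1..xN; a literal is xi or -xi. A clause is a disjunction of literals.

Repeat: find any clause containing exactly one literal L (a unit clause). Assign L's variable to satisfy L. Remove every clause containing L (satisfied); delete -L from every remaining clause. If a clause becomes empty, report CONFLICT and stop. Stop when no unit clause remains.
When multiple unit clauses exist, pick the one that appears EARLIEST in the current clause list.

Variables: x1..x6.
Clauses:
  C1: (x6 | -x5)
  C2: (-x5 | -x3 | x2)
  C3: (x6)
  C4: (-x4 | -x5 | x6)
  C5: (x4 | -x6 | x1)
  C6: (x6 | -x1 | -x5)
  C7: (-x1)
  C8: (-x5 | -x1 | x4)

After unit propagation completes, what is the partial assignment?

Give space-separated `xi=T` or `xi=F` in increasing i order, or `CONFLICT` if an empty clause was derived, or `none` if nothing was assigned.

unit clause [6] forces x6=T; simplify:
  drop -6 from [4, -6, 1] -> [4, 1]
  satisfied 4 clause(s); 4 remain; assigned so far: [6]
unit clause [-1] forces x1=F; simplify:
  drop 1 from [4, 1] -> [4]
  satisfied 2 clause(s); 2 remain; assigned so far: [1, 6]
unit clause [4] forces x4=T; simplify:
  satisfied 1 clause(s); 1 remain; assigned so far: [1, 4, 6]

Answer: x1=F x4=T x6=T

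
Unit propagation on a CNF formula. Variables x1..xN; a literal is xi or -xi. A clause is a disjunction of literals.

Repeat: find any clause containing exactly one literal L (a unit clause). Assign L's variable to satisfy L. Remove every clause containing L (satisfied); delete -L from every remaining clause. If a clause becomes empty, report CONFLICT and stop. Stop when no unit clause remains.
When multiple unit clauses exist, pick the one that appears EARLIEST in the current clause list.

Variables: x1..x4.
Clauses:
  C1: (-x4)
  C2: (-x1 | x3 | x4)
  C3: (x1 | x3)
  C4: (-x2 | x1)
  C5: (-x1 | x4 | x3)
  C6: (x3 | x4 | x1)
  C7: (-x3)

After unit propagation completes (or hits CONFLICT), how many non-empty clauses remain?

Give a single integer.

Answer: 1

Derivation:
unit clause [-4] forces x4=F; simplify:
  drop 4 from [-1, 3, 4] -> [-1, 3]
  drop 4 from [-1, 4, 3] -> [-1, 3]
  drop 4 from [3, 4, 1] -> [3, 1]
  satisfied 1 clause(s); 6 remain; assigned so far: [4]
unit clause [-3] forces x3=F; simplify:
  drop 3 from [-1, 3] -> [-1]
  drop 3 from [1, 3] -> [1]
  drop 3 from [-1, 3] -> [-1]
  drop 3 from [3, 1] -> [1]
  satisfied 1 clause(s); 5 remain; assigned so far: [3, 4]
unit clause [-1] forces x1=F; simplify:
  drop 1 from [1] -> [] (empty!)
  drop 1 from [-2, 1] -> [-2]
  drop 1 from [1] -> [] (empty!)
  satisfied 2 clause(s); 3 remain; assigned so far: [1, 3, 4]
CONFLICT (empty clause)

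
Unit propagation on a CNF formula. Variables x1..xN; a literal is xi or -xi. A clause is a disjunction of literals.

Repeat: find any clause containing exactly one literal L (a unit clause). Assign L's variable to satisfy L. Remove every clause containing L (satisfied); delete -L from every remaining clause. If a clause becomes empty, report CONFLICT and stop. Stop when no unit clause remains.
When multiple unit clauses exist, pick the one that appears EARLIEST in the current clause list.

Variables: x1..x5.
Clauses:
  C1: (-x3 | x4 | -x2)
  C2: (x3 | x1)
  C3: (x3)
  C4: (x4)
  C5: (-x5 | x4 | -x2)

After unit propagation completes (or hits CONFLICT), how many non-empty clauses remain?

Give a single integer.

unit clause [3] forces x3=T; simplify:
  drop -3 from [-3, 4, -2] -> [4, -2]
  satisfied 2 clause(s); 3 remain; assigned so far: [3]
unit clause [4] forces x4=T; simplify:
  satisfied 3 clause(s); 0 remain; assigned so far: [3, 4]

Answer: 0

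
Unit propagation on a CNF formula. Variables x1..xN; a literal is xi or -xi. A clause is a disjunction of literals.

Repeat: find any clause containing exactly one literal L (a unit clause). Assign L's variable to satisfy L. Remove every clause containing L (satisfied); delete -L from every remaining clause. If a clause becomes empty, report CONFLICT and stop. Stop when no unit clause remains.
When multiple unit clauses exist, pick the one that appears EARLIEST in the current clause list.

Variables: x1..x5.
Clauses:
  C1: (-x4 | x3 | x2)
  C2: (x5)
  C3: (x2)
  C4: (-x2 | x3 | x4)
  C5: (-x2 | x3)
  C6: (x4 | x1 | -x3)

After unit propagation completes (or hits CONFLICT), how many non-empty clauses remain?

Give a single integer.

unit clause [5] forces x5=T; simplify:
  satisfied 1 clause(s); 5 remain; assigned so far: [5]
unit clause [2] forces x2=T; simplify:
  drop -2 from [-2, 3, 4] -> [3, 4]
  drop -2 from [-2, 3] -> [3]
  satisfied 2 clause(s); 3 remain; assigned so far: [2, 5]
unit clause [3] forces x3=T; simplify:
  drop -3 from [4, 1, -3] -> [4, 1]
  satisfied 2 clause(s); 1 remain; assigned so far: [2, 3, 5]

Answer: 1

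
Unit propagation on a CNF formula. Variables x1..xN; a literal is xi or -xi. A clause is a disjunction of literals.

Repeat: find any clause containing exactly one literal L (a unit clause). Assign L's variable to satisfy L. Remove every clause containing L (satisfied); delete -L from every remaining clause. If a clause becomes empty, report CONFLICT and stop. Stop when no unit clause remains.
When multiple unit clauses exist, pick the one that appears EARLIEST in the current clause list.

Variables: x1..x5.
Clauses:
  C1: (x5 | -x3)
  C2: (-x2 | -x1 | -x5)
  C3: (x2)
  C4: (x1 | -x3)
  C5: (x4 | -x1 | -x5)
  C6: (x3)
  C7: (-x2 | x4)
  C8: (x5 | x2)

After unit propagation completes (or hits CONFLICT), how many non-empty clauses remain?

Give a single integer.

Answer: 1

Derivation:
unit clause [2] forces x2=T; simplify:
  drop -2 from [-2, -1, -5] -> [-1, -5]
  drop -2 from [-2, 4] -> [4]
  satisfied 2 clause(s); 6 remain; assigned so far: [2]
unit clause [3] forces x3=T; simplify:
  drop -3 from [5, -3] -> [5]
  drop -3 from [1, -3] -> [1]
  satisfied 1 clause(s); 5 remain; assigned so far: [2, 3]
unit clause [5] forces x5=T; simplify:
  drop -5 from [-1, -5] -> [-1]
  drop -5 from [4, -1, -5] -> [4, -1]
  satisfied 1 clause(s); 4 remain; assigned so far: [2, 3, 5]
unit clause [-1] forces x1=F; simplify:
  drop 1 from [1] -> [] (empty!)
  satisfied 2 clause(s); 2 remain; assigned so far: [1, 2, 3, 5]
CONFLICT (empty clause)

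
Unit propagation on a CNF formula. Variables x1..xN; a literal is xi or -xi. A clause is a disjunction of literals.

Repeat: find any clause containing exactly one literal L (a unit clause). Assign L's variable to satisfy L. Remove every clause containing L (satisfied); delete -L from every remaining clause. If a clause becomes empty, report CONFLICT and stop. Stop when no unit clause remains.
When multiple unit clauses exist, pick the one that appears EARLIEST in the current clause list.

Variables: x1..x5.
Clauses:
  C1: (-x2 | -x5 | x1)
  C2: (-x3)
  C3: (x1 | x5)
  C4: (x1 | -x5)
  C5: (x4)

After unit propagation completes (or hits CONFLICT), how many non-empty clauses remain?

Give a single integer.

unit clause [-3] forces x3=F; simplify:
  satisfied 1 clause(s); 4 remain; assigned so far: [3]
unit clause [4] forces x4=T; simplify:
  satisfied 1 clause(s); 3 remain; assigned so far: [3, 4]

Answer: 3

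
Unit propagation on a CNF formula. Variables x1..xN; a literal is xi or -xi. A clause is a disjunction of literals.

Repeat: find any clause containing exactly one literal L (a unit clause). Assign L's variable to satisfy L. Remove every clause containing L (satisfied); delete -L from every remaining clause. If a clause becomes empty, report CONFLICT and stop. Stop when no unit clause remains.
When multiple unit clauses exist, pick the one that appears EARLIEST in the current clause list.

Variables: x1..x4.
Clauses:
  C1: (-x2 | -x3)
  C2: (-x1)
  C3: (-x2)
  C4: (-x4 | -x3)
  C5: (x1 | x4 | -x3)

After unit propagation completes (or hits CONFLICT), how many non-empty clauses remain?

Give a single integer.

Answer: 2

Derivation:
unit clause [-1] forces x1=F; simplify:
  drop 1 from [1, 4, -3] -> [4, -3]
  satisfied 1 clause(s); 4 remain; assigned so far: [1]
unit clause [-2] forces x2=F; simplify:
  satisfied 2 clause(s); 2 remain; assigned so far: [1, 2]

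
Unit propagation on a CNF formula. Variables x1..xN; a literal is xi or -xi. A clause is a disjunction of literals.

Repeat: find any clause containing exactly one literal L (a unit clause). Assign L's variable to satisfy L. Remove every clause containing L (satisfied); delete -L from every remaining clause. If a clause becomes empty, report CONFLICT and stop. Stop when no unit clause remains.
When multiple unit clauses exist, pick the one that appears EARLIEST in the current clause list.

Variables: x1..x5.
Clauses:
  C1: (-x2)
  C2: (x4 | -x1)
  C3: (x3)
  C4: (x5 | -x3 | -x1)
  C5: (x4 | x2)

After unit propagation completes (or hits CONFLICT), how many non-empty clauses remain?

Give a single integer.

unit clause [-2] forces x2=F; simplify:
  drop 2 from [4, 2] -> [4]
  satisfied 1 clause(s); 4 remain; assigned so far: [2]
unit clause [3] forces x3=T; simplify:
  drop -3 from [5, -3, -1] -> [5, -1]
  satisfied 1 clause(s); 3 remain; assigned so far: [2, 3]
unit clause [4] forces x4=T; simplify:
  satisfied 2 clause(s); 1 remain; assigned so far: [2, 3, 4]

Answer: 1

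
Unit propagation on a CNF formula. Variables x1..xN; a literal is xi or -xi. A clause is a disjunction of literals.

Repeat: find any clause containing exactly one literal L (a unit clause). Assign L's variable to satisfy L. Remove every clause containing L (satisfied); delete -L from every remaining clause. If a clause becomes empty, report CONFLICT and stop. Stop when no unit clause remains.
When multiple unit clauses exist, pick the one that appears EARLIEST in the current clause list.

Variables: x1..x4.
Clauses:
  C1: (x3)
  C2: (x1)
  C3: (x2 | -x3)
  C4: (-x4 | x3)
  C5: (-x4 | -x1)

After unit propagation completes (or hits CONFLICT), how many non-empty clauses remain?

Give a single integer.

Answer: 0

Derivation:
unit clause [3] forces x3=T; simplify:
  drop -3 from [2, -3] -> [2]
  satisfied 2 clause(s); 3 remain; assigned so far: [3]
unit clause [1] forces x1=T; simplify:
  drop -1 from [-4, -1] -> [-4]
  satisfied 1 clause(s); 2 remain; assigned so far: [1, 3]
unit clause [2] forces x2=T; simplify:
  satisfied 1 clause(s); 1 remain; assigned so far: [1, 2, 3]
unit clause [-4] forces x4=F; simplify:
  satisfied 1 clause(s); 0 remain; assigned so far: [1, 2, 3, 4]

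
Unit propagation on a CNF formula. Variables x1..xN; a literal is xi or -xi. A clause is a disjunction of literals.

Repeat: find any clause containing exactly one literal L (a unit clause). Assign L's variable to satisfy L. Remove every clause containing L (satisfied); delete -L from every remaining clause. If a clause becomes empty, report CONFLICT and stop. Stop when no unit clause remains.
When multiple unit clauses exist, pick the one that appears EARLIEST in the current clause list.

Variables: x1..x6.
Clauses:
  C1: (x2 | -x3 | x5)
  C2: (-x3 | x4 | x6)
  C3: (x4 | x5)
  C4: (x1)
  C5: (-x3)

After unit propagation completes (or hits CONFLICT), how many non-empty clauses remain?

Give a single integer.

Answer: 1

Derivation:
unit clause [1] forces x1=T; simplify:
  satisfied 1 clause(s); 4 remain; assigned so far: [1]
unit clause [-3] forces x3=F; simplify:
  satisfied 3 clause(s); 1 remain; assigned so far: [1, 3]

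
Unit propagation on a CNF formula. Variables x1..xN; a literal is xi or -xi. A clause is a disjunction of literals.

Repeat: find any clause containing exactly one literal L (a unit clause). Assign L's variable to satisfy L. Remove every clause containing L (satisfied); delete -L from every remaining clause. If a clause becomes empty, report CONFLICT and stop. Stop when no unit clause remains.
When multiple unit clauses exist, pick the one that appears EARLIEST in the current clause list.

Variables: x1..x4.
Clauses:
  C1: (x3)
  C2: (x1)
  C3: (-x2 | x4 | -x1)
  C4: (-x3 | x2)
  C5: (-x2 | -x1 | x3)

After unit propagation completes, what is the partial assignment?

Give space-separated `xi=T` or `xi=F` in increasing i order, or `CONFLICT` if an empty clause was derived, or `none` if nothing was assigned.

Answer: x1=T x2=T x3=T x4=T

Derivation:
unit clause [3] forces x3=T; simplify:
  drop -3 from [-3, 2] -> [2]
  satisfied 2 clause(s); 3 remain; assigned so far: [3]
unit clause [1] forces x1=T; simplify:
  drop -1 from [-2, 4, -1] -> [-2, 4]
  satisfied 1 clause(s); 2 remain; assigned so far: [1, 3]
unit clause [2] forces x2=T; simplify:
  drop -2 from [-2, 4] -> [4]
  satisfied 1 clause(s); 1 remain; assigned so far: [1, 2, 3]
unit clause [4] forces x4=T; simplify:
  satisfied 1 clause(s); 0 remain; assigned so far: [1, 2, 3, 4]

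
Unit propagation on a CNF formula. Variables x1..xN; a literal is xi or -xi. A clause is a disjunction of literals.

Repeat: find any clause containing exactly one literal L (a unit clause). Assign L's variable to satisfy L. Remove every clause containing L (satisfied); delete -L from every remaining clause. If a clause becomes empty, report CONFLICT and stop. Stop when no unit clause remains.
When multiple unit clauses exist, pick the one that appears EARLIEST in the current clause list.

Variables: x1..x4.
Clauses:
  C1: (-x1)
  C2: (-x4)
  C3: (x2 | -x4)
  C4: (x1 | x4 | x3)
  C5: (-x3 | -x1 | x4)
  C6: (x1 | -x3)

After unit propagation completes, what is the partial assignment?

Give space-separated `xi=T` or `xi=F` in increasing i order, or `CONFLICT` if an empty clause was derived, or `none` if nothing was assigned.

Answer: CONFLICT

Derivation:
unit clause [-1] forces x1=F; simplify:
  drop 1 from [1, 4, 3] -> [4, 3]
  drop 1 from [1, -3] -> [-3]
  satisfied 2 clause(s); 4 remain; assigned so far: [1]
unit clause [-4] forces x4=F; simplify:
  drop 4 from [4, 3] -> [3]
  satisfied 2 clause(s); 2 remain; assigned so far: [1, 4]
unit clause [3] forces x3=T; simplify:
  drop -3 from [-3] -> [] (empty!)
  satisfied 1 clause(s); 1 remain; assigned so far: [1, 3, 4]
CONFLICT (empty clause)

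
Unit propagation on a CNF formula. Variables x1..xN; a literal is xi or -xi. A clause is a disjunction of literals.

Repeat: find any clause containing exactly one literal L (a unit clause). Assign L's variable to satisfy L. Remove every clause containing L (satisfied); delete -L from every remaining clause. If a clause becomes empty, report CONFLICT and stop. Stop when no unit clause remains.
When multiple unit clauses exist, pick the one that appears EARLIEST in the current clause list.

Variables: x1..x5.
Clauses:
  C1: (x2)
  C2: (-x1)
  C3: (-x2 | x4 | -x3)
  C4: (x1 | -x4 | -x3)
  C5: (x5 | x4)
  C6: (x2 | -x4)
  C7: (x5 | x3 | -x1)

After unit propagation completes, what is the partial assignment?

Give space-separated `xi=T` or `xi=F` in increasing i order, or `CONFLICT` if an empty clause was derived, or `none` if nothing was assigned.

Answer: x1=F x2=T

Derivation:
unit clause [2] forces x2=T; simplify:
  drop -2 from [-2, 4, -3] -> [4, -3]
  satisfied 2 clause(s); 5 remain; assigned so far: [2]
unit clause [-1] forces x1=F; simplify:
  drop 1 from [1, -4, -3] -> [-4, -3]
  satisfied 2 clause(s); 3 remain; assigned so far: [1, 2]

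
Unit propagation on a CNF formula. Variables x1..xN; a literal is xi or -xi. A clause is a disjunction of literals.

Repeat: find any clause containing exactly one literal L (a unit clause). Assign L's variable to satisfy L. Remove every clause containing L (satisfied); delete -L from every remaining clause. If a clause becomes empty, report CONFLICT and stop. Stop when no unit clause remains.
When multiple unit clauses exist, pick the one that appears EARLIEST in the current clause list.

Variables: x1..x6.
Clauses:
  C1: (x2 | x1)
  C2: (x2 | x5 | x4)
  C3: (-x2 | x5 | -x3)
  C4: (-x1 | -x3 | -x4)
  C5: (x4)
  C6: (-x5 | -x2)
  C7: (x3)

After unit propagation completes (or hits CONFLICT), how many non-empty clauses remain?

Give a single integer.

Answer: 0

Derivation:
unit clause [4] forces x4=T; simplify:
  drop -4 from [-1, -3, -4] -> [-1, -3]
  satisfied 2 clause(s); 5 remain; assigned so far: [4]
unit clause [3] forces x3=T; simplify:
  drop -3 from [-2, 5, -3] -> [-2, 5]
  drop -3 from [-1, -3] -> [-1]
  satisfied 1 clause(s); 4 remain; assigned so far: [3, 4]
unit clause [-1] forces x1=F; simplify:
  drop 1 from [2, 1] -> [2]
  satisfied 1 clause(s); 3 remain; assigned so far: [1, 3, 4]
unit clause [2] forces x2=T; simplify:
  drop -2 from [-2, 5] -> [5]
  drop -2 from [-5, -2] -> [-5]
  satisfied 1 clause(s); 2 remain; assigned so far: [1, 2, 3, 4]
unit clause [5] forces x5=T; simplify:
  drop -5 from [-5] -> [] (empty!)
  satisfied 1 clause(s); 1 remain; assigned so far: [1, 2, 3, 4, 5]
CONFLICT (empty clause)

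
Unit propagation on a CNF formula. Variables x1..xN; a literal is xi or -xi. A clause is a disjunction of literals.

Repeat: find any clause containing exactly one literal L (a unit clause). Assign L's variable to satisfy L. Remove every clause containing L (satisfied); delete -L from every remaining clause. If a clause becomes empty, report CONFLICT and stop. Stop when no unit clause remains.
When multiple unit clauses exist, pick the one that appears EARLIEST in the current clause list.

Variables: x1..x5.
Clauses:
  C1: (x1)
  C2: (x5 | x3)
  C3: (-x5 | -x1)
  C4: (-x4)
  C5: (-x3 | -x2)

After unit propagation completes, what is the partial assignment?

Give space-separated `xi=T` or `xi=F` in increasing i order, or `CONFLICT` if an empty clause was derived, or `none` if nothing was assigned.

Answer: x1=T x2=F x3=T x4=F x5=F

Derivation:
unit clause [1] forces x1=T; simplify:
  drop -1 from [-5, -1] -> [-5]
  satisfied 1 clause(s); 4 remain; assigned so far: [1]
unit clause [-5] forces x5=F; simplify:
  drop 5 from [5, 3] -> [3]
  satisfied 1 clause(s); 3 remain; assigned so far: [1, 5]
unit clause [3] forces x3=T; simplify:
  drop -3 from [-3, -2] -> [-2]
  satisfied 1 clause(s); 2 remain; assigned so far: [1, 3, 5]
unit clause [-4] forces x4=F; simplify:
  satisfied 1 clause(s); 1 remain; assigned so far: [1, 3, 4, 5]
unit clause [-2] forces x2=F; simplify:
  satisfied 1 clause(s); 0 remain; assigned so far: [1, 2, 3, 4, 5]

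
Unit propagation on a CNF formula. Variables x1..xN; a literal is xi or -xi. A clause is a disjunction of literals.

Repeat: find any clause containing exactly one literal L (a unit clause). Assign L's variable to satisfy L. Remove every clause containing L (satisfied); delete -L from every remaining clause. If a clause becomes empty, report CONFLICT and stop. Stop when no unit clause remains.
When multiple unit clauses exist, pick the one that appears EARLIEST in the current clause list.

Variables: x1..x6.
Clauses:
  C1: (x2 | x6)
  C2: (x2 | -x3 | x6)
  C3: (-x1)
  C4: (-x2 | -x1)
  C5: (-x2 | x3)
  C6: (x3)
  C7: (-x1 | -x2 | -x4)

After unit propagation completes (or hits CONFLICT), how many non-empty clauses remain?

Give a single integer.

unit clause [-1] forces x1=F; simplify:
  satisfied 3 clause(s); 4 remain; assigned so far: [1]
unit clause [3] forces x3=T; simplify:
  drop -3 from [2, -3, 6] -> [2, 6]
  satisfied 2 clause(s); 2 remain; assigned so far: [1, 3]

Answer: 2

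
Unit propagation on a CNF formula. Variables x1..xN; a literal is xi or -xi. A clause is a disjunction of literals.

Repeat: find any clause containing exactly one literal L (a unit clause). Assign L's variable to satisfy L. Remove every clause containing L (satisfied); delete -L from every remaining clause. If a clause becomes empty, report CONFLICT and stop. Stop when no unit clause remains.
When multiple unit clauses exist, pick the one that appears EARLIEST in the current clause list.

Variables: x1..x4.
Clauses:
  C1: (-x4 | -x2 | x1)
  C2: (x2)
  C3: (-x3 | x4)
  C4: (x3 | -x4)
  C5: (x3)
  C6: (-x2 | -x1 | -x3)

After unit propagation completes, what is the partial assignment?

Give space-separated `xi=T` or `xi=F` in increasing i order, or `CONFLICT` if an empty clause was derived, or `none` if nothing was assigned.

Answer: CONFLICT

Derivation:
unit clause [2] forces x2=T; simplify:
  drop -2 from [-4, -2, 1] -> [-4, 1]
  drop -2 from [-2, -1, -3] -> [-1, -3]
  satisfied 1 clause(s); 5 remain; assigned so far: [2]
unit clause [3] forces x3=T; simplify:
  drop -3 from [-3, 4] -> [4]
  drop -3 from [-1, -3] -> [-1]
  satisfied 2 clause(s); 3 remain; assigned so far: [2, 3]
unit clause [4] forces x4=T; simplify:
  drop -4 from [-4, 1] -> [1]
  satisfied 1 clause(s); 2 remain; assigned so far: [2, 3, 4]
unit clause [1] forces x1=T; simplify:
  drop -1 from [-1] -> [] (empty!)
  satisfied 1 clause(s); 1 remain; assigned so far: [1, 2, 3, 4]
CONFLICT (empty clause)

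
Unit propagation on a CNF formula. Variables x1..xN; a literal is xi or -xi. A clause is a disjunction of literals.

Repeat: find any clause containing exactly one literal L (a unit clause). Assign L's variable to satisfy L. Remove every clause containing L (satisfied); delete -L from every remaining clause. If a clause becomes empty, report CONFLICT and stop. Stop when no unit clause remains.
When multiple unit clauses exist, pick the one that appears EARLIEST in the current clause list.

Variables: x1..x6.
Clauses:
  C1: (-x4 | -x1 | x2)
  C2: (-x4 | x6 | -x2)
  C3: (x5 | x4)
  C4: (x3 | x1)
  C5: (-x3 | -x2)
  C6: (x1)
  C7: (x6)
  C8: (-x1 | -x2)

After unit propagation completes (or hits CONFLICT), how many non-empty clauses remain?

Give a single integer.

unit clause [1] forces x1=T; simplify:
  drop -1 from [-4, -1, 2] -> [-4, 2]
  drop -1 from [-1, -2] -> [-2]
  satisfied 2 clause(s); 6 remain; assigned so far: [1]
unit clause [6] forces x6=T; simplify:
  satisfied 2 clause(s); 4 remain; assigned so far: [1, 6]
unit clause [-2] forces x2=F; simplify:
  drop 2 from [-4, 2] -> [-4]
  satisfied 2 clause(s); 2 remain; assigned so far: [1, 2, 6]
unit clause [-4] forces x4=F; simplify:
  drop 4 from [5, 4] -> [5]
  satisfied 1 clause(s); 1 remain; assigned so far: [1, 2, 4, 6]
unit clause [5] forces x5=T; simplify:
  satisfied 1 clause(s); 0 remain; assigned so far: [1, 2, 4, 5, 6]

Answer: 0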